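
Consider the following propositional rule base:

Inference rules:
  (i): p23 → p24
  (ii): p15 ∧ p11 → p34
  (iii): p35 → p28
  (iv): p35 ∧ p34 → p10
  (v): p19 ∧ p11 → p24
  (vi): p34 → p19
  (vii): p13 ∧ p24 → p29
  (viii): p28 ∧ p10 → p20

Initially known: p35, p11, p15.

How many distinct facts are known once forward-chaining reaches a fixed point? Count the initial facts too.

Round 1: (ii) [p15 ∧ p11 → p34]; (iii) [p35 → p28]. New: p34, p28.
Round 2: (iv) [p35 ∧ p34 → p10]; (vi) [p34 → p19]. New: p10, p19.
Round 3: (v) [p19 ∧ p11 → p24]; (viii) [p28 ∧ p10 → p20]. New: p24, p20.
Closure: {p10, p11, p15, p19, p20, p24, p28, p34, p35} — 9 facts.

9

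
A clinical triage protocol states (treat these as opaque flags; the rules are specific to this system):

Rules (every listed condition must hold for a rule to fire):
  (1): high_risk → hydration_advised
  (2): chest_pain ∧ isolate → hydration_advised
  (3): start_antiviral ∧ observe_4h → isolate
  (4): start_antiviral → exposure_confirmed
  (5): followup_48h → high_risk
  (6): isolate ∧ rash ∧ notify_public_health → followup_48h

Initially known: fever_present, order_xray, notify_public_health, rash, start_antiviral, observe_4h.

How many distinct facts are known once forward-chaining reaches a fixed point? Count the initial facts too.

Round 1 fires (3), (4), giving isolate, exposure_confirmed.
Round 2 fires (6), giving followup_48h.
Round 3 fires (5), giving high_risk.
Round 4 fires (1), giving hydration_advised.
Closure: {exposure_confirmed, fever_present, followup_48h, high_risk, hydration_advised, isolate, notify_public_health, observe_4h, order_xray, rash, start_antiviral} — 11 facts.

11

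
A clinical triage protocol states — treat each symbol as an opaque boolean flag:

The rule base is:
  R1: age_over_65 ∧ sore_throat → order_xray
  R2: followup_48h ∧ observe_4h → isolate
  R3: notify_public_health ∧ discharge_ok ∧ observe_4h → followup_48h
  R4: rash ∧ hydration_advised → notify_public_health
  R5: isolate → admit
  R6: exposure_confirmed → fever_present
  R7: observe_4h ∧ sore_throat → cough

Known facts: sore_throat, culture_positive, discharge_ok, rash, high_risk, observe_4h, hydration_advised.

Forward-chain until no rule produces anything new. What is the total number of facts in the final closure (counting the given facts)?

Round 1 fires R4, R7, giving notify_public_health, cough.
Round 2 fires R3, giving followup_48h.
Round 3 fires R2, giving isolate.
Round 4 fires R5, giving admit.
Closure: {admit, cough, culture_positive, discharge_ok, followup_48h, high_risk, hydration_advised, isolate, notify_public_health, observe_4h, rash, sore_throat} — 12 facts.

12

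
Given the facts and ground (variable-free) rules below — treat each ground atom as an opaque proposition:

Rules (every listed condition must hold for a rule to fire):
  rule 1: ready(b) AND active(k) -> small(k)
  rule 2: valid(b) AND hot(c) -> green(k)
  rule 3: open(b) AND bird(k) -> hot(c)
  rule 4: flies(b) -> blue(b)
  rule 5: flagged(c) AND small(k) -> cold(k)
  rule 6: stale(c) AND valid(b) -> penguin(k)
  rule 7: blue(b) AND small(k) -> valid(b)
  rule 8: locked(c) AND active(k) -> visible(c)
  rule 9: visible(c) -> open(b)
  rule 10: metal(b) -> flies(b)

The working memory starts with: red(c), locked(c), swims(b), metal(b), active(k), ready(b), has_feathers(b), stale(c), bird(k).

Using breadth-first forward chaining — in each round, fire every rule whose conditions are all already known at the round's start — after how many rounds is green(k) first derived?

[1] rule 1 [ready(b) AND active(k) -> small(k)]; rule 8 [locked(c) AND active(k) -> visible(c)]; rule 10 [metal(b) -> flies(b)]. ⇒ new: small(k), visible(c), flies(b).
[2] rule 4 [flies(b) -> blue(b)]; rule 9 [visible(c) -> open(b)]. ⇒ new: blue(b), open(b).
[3] rule 3 [open(b) AND bird(k) -> hot(c)]; rule 7 [blue(b) AND small(k) -> valid(b)]. ⇒ new: hot(c), valid(b).
[4] rule 2 [valid(b) AND hot(c) -> green(k)]; rule 6 [stale(c) AND valid(b) -> penguin(k)]. ⇒ new: green(k), penguin(k).
green(k) first appears in round 4.

4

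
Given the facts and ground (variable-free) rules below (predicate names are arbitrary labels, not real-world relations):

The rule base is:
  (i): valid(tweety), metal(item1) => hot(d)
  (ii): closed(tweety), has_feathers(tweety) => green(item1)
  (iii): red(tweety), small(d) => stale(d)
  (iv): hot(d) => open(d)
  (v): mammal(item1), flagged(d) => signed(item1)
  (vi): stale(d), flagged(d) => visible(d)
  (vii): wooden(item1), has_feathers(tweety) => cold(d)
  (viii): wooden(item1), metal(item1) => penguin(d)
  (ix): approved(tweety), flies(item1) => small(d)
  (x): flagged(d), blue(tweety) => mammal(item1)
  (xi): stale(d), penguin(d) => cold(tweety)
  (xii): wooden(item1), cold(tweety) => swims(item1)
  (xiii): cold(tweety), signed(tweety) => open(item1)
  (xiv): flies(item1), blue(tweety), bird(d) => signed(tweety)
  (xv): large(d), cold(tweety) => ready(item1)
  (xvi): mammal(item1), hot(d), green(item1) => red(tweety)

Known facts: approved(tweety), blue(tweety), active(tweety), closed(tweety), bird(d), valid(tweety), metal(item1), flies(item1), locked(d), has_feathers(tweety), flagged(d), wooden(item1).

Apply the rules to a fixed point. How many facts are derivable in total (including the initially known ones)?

27

[1] (i) [valid(tweety), metal(item1) => hot(d)]; (ii) [closed(tweety), has_feathers(tweety) => green(item1)]; (vii) [wooden(item1), has_feathers(tweety) => cold(d)]; (viii) [wooden(item1), metal(item1) => penguin(d)]; (ix) [approved(tweety), flies(item1) => small(d)]; (x) [flagged(d), blue(tweety) => mammal(item1)]; (xiv) [flies(item1), blue(tweety), bird(d) => signed(tweety)]. ⇒ new: hot(d), green(item1), cold(d), penguin(d), small(d), mammal(item1), signed(tweety).
[2] (iv) [hot(d) => open(d)]; (v) [mammal(item1), flagged(d) => signed(item1)]; (xvi) [mammal(item1), hot(d), green(item1) => red(tweety)]. ⇒ new: open(d), signed(item1), red(tweety).
[3] (iii) [red(tweety), small(d) => stale(d)]. ⇒ new: stale(d).
[4] (vi) [stale(d), flagged(d) => visible(d)]; (xi) [stale(d), penguin(d) => cold(tweety)]. ⇒ new: visible(d), cold(tweety).
[5] (xii) [wooden(item1), cold(tweety) => swims(item1)]; (xiii) [cold(tweety), signed(tweety) => open(item1)]. ⇒ new: swims(item1), open(item1).
Closure: {active(tweety), approved(tweety), bird(d), blue(tweety), closed(tweety), cold(d), cold(tweety), flagged(d), flies(item1), green(item1), has_feathers(tweety), hot(d), locked(d), mammal(item1), metal(item1), open(d), open(item1), penguin(d), red(tweety), signed(item1), signed(tweety), small(d), stale(d), swims(item1), valid(tweety), visible(d), wooden(item1)} — 27 facts.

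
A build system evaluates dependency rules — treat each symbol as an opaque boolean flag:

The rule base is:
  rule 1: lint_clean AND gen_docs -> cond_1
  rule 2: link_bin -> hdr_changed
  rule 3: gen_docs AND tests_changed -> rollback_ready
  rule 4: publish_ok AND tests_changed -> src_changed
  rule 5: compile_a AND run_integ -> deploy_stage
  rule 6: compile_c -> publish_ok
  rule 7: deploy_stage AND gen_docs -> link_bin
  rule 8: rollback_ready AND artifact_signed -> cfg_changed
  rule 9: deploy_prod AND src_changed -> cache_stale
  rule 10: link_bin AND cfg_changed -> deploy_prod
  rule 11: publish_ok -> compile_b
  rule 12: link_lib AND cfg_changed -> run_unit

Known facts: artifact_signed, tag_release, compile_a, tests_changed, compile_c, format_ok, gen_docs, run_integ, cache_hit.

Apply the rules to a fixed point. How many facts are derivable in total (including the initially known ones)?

19

Round 1: rule 3 [gen_docs AND tests_changed -> rollback_ready]; rule 5 [compile_a AND run_integ -> deploy_stage]; rule 6 [compile_c -> publish_ok]. Adds rollback_ready, deploy_stage, publish_ok.
Round 2: rule 4 [publish_ok AND tests_changed -> src_changed]; rule 7 [deploy_stage AND gen_docs -> link_bin]; rule 8 [rollback_ready AND artifact_signed -> cfg_changed]; rule 11 [publish_ok -> compile_b]. Adds src_changed, link_bin, cfg_changed, compile_b.
Round 3: rule 2 [link_bin -> hdr_changed]; rule 10 [link_bin AND cfg_changed -> deploy_prod]. Adds hdr_changed, deploy_prod.
Round 4: rule 9 [deploy_prod AND src_changed -> cache_stale]. Adds cache_stale.
Closure: {artifact_signed, cache_hit, cache_stale, cfg_changed, compile_a, compile_b, compile_c, deploy_prod, deploy_stage, format_ok, gen_docs, hdr_changed, link_bin, publish_ok, rollback_ready, run_integ, src_changed, tag_release, tests_changed} — 19 facts.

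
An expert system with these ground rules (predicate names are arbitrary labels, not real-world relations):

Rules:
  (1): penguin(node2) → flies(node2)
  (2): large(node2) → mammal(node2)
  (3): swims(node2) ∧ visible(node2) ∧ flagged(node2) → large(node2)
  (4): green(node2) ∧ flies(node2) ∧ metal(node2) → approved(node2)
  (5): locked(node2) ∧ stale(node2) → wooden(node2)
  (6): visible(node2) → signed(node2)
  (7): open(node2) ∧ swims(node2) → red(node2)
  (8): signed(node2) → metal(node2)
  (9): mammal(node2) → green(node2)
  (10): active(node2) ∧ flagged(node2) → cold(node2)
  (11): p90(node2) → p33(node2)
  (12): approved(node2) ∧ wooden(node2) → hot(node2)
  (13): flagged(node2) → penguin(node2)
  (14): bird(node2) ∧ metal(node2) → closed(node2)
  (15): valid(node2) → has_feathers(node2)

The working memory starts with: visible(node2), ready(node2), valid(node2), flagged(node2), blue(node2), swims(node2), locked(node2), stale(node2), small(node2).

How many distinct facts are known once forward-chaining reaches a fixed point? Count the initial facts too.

Round 1: (3) [swims(node2) ∧ visible(node2) ∧ flagged(node2) → large(node2)]; (5) [locked(node2) ∧ stale(node2) → wooden(node2)]; (6) [visible(node2) → signed(node2)]; (13) [flagged(node2) → penguin(node2)]; (15) [valid(node2) → has_feathers(node2)]. Adds large(node2), wooden(node2), signed(node2), penguin(node2), has_feathers(node2).
Round 2: (1) [penguin(node2) → flies(node2)]; (2) [large(node2) → mammal(node2)]; (8) [signed(node2) → metal(node2)]. Adds flies(node2), mammal(node2), metal(node2).
Round 3: (9) [mammal(node2) → green(node2)]. Adds green(node2).
Round 4: (4) [green(node2) ∧ flies(node2) ∧ metal(node2) → approved(node2)]. Adds approved(node2).
Round 5: (12) [approved(node2) ∧ wooden(node2) → hot(node2)]. Adds hot(node2).
Closure: {approved(node2), blue(node2), flagged(node2), flies(node2), green(node2), has_feathers(node2), hot(node2), large(node2), locked(node2), mammal(node2), metal(node2), penguin(node2), ready(node2), signed(node2), small(node2), stale(node2), swims(node2), valid(node2), visible(node2), wooden(node2)} — 20 facts.

20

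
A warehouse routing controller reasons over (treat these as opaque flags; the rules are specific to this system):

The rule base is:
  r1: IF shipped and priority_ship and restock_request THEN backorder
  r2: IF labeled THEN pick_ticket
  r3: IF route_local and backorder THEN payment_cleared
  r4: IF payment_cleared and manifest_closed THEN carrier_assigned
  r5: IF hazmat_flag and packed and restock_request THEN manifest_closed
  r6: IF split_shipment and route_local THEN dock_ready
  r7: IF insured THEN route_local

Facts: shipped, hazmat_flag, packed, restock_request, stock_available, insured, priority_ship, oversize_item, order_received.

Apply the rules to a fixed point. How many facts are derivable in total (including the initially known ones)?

Round 1: r1 [IF shipped and priority_ship and restock_request THEN backorder]; r5 [IF hazmat_flag and packed and restock_request THEN manifest_closed]; r7 [IF insured THEN route_local]. Adds backorder, manifest_closed, route_local.
Round 2: r3 [IF route_local and backorder THEN payment_cleared]. Adds payment_cleared.
Round 3: r4 [IF payment_cleared and manifest_closed THEN carrier_assigned]. Adds carrier_assigned.
Closure: {backorder, carrier_assigned, hazmat_flag, insured, manifest_closed, order_received, oversize_item, packed, payment_cleared, priority_ship, restock_request, route_local, shipped, stock_available} — 14 facts.

14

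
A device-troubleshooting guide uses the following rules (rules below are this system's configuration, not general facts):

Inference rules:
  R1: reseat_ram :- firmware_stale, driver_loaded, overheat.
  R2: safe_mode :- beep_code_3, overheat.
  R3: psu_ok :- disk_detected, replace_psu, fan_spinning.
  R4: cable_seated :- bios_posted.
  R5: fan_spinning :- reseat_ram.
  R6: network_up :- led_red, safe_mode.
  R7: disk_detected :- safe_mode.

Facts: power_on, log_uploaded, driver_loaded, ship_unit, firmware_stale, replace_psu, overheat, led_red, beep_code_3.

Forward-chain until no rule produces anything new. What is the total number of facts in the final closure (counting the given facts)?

15

Round 1: R1 [reseat_ram :- firmware_stale, driver_loaded, overheat.]; R2 [safe_mode :- beep_code_3, overheat.]. Adds reseat_ram, safe_mode.
Round 2: R5 [fan_spinning :- reseat_ram.]; R6 [network_up :- led_red, safe_mode.]; R7 [disk_detected :- safe_mode.]. Adds fan_spinning, network_up, disk_detected.
Round 3: R3 [psu_ok :- disk_detected, replace_psu, fan_spinning.]. Adds psu_ok.
Closure: {beep_code_3, disk_detected, driver_loaded, fan_spinning, firmware_stale, led_red, log_uploaded, network_up, overheat, power_on, psu_ok, replace_psu, reseat_ram, safe_mode, ship_unit} — 15 facts.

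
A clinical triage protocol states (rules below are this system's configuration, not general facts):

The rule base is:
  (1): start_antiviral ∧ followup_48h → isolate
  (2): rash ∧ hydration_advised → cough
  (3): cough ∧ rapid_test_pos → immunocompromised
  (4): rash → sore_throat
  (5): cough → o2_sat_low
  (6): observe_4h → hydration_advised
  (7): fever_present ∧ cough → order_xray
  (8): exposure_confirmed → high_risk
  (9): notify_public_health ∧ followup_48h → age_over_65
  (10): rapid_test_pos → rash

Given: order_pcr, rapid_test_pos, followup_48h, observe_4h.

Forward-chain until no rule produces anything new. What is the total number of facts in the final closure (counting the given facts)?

10

[1] (6) [observe_4h → hydration_advised]; (10) [rapid_test_pos → rash]. ⇒ new: hydration_advised, rash.
[2] (2) [rash ∧ hydration_advised → cough]; (4) [rash → sore_throat]. ⇒ new: cough, sore_throat.
[3] (3) [cough ∧ rapid_test_pos → immunocompromised]; (5) [cough → o2_sat_low]. ⇒ new: immunocompromised, o2_sat_low.
Closure: {cough, followup_48h, hydration_advised, immunocompromised, o2_sat_low, observe_4h, order_pcr, rapid_test_pos, rash, sore_throat} — 10 facts.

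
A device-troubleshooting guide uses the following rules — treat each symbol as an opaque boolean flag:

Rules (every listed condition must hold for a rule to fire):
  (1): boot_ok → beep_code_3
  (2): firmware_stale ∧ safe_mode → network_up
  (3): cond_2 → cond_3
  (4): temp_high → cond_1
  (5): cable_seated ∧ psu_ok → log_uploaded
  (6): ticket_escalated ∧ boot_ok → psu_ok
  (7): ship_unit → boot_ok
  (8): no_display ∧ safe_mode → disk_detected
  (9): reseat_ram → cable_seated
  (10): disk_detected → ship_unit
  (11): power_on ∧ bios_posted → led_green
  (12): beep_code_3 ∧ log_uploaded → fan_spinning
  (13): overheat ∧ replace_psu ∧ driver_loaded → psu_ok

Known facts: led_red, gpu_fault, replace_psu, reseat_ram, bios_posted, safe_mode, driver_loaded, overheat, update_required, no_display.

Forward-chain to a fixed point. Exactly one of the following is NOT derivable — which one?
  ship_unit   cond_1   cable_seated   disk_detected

cond_1

Round 1: (8) [no_display ∧ safe_mode → disk_detected]; (9) [reseat_ram → cable_seated]; (13) [overheat ∧ replace_psu ∧ driver_loaded → psu_ok]. New: disk_detected, cable_seated, psu_ok.
Round 2: (5) [cable_seated ∧ psu_ok → log_uploaded]; (10) [disk_detected → ship_unit]. New: log_uploaded, ship_unit.
Round 3: (7) [ship_unit → boot_ok]. New: boot_ok.
Round 4: (1) [boot_ok → beep_code_3]. New: beep_code_3.
Round 5: (12) [beep_code_3 ∧ log_uploaded → fan_spinning]. New: fan_spinning.
Derived: cable_seated (round 1), ship_unit (round 2), disk_detected (round 1). cond_1 never appears in any round.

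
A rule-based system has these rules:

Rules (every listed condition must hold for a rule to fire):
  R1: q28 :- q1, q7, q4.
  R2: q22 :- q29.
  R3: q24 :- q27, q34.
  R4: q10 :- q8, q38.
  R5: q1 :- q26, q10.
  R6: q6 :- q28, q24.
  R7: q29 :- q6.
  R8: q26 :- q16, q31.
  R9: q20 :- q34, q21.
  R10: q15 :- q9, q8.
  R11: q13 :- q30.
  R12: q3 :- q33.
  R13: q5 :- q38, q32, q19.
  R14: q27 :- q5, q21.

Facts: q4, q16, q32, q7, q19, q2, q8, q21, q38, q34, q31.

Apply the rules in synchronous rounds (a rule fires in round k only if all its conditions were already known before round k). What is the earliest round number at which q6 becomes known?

Round 1: R4 [q10 :- q8, q38.]; R8 [q26 :- q16, q31.]; R9 [q20 :- q34, q21.]; R13 [q5 :- q38, q32, q19.]. Adds q10, q26, q20, q5.
Round 2: R5 [q1 :- q26, q10.]; R14 [q27 :- q5, q21.]. Adds q1, q27.
Round 3: R1 [q28 :- q1, q7, q4.]; R3 [q24 :- q27, q34.]. Adds q28, q24.
Round 4: R6 [q6 :- q28, q24.]. Adds q6.
q6 first appears in round 4.

4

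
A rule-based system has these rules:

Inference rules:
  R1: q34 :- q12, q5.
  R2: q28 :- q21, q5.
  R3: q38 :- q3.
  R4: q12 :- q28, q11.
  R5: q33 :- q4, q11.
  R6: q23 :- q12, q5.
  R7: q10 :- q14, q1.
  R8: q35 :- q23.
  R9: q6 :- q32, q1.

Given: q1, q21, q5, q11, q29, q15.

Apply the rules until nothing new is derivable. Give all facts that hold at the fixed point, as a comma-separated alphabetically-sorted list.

q1, q11, q12, q15, q21, q23, q28, q29, q34, q35, q5

Round 1: R2 [q28 :- q21, q5.]. New: q28.
Round 2: R4 [q12 :- q28, q11.]. New: q12.
Round 3: R1 [q34 :- q12, q5.]; R6 [q23 :- q12, q5.]. New: q34, q23.
Round 4: R8 [q35 :- q23.]. New: q35.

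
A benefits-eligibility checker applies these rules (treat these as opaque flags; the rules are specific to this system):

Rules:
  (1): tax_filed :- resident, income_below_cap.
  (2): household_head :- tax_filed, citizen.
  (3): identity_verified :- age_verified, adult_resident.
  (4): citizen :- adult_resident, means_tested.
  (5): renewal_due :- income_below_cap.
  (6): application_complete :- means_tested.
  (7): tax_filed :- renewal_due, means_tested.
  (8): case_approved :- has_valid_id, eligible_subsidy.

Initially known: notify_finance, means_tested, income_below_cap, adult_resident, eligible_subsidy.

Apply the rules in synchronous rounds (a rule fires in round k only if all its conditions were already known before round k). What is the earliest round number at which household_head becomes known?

Round 1: (4) [citizen :- adult_resident, means_tested.]; (5) [renewal_due :- income_below_cap.]; (6) [application_complete :- means_tested.]. New: citizen, renewal_due, application_complete.
Round 2: (7) [tax_filed :- renewal_due, means_tested.]. New: tax_filed.
Round 3: (2) [household_head :- tax_filed, citizen.]. New: household_head.
household_head first appears in round 3.

3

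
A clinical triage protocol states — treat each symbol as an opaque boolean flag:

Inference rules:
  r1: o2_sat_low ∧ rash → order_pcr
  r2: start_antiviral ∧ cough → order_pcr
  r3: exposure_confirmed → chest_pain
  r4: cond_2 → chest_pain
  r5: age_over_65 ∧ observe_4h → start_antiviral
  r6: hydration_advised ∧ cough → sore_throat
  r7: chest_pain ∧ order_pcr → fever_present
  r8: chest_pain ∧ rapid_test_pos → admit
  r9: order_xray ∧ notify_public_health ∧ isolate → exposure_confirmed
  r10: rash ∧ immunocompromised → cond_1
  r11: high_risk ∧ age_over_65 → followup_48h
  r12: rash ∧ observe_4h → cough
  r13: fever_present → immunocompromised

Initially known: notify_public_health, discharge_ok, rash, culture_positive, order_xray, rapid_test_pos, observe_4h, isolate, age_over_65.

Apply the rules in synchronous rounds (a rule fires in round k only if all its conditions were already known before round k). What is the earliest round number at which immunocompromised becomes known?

4

Round 1 — r5, r9, r12, derive start_antiviral, exposure_confirmed, cough.
Round 2 — r2, r3, derive order_pcr, chest_pain.
Round 3 — r7, r8, derive fever_present, admit.
Round 4 — r13, derive immunocompromised.
immunocompromised first appears in round 4.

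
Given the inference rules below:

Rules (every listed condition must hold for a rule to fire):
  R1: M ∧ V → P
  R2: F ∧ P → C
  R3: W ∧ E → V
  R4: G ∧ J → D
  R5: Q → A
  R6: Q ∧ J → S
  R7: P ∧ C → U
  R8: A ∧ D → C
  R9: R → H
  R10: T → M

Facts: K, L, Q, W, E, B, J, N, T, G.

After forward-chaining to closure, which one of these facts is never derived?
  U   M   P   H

[1] R3 [W ∧ E → V]; R4 [G ∧ J → D]; R5 [Q → A]; R6 [Q ∧ J → S]; R10 [T → M]. ⇒ new: V, D, A, S, M.
[2] R1 [M ∧ V → P]; R8 [A ∧ D → C]. ⇒ new: P, C.
[3] R7 [P ∧ C → U]. ⇒ new: U.
Derived: U (round 3), P (round 2), M (round 1). H never appears in any round.

H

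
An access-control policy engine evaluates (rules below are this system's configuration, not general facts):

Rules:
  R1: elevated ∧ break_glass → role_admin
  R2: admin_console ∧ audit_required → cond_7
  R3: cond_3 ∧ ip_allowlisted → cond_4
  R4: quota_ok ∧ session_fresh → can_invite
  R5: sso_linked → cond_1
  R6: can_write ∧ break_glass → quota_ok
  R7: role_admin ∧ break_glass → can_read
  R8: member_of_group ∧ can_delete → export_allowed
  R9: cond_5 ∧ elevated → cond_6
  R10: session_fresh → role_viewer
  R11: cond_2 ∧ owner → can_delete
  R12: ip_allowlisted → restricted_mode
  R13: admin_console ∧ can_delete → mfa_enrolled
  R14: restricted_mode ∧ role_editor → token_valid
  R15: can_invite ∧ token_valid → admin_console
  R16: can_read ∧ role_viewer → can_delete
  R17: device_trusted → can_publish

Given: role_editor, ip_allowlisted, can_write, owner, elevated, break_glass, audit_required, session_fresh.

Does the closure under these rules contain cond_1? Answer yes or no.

Round 1: R1 [elevated ∧ break_glass → role_admin]; R6 [can_write ∧ break_glass → quota_ok]; R10 [session_fresh → role_viewer]; R12 [ip_allowlisted → restricted_mode]. New: role_admin, quota_ok, role_viewer, restricted_mode.
Round 2: R4 [quota_ok ∧ session_fresh → can_invite]; R7 [role_admin ∧ break_glass → can_read]; R14 [restricted_mode ∧ role_editor → token_valid]. New: can_invite, can_read, token_valid.
Round 3: R15 [can_invite ∧ token_valid → admin_console]; R16 [can_read ∧ role_viewer → can_delete]. New: admin_console, can_delete.
Round 4: R2 [admin_console ∧ audit_required → cond_7]; R13 [admin_console ∧ can_delete → mfa_enrolled]. New: cond_7, mfa_enrolled.
Fixed point reached. cond_1 is concluded only by R5; R5 needs sso_linked (never derived).

no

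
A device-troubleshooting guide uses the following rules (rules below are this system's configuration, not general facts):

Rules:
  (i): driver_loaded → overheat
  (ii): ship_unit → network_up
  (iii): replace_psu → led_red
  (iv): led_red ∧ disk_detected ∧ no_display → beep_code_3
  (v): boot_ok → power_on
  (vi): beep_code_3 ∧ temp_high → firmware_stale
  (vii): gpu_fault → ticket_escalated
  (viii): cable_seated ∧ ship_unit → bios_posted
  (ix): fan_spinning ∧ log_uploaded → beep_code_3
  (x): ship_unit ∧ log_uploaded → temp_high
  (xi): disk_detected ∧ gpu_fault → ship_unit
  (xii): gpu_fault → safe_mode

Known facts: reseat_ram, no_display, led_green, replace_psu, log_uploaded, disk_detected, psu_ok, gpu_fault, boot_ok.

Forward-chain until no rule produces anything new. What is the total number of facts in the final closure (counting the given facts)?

Round 1 fires (iii), (v), (vii), (xi), (xii), giving led_red, power_on, ticket_escalated, ship_unit, safe_mode.
Round 2 fires (ii), (iv), (x), giving network_up, beep_code_3, temp_high.
Round 3 fires (vi), giving firmware_stale.
Closure: {beep_code_3, boot_ok, disk_detected, firmware_stale, gpu_fault, led_green, led_red, log_uploaded, network_up, no_display, power_on, psu_ok, replace_psu, reseat_ram, safe_mode, ship_unit, temp_high, ticket_escalated} — 18 facts.

18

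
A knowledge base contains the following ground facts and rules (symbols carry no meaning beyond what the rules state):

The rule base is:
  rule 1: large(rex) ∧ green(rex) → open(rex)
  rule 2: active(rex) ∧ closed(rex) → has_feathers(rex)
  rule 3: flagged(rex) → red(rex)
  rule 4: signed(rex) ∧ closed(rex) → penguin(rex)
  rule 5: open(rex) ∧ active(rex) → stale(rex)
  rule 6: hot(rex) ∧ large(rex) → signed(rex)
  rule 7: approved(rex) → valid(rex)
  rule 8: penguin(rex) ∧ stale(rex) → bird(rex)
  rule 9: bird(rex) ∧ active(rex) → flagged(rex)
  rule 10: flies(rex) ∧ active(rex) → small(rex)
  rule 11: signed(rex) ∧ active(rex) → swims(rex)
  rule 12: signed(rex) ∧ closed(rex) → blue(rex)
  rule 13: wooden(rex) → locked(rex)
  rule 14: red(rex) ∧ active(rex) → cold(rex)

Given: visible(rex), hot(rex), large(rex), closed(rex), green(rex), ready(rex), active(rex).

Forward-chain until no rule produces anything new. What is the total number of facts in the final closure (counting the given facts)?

18

Round 1 — rule 1, rule 2, rule 6, derive open(rex), has_feathers(rex), signed(rex).
Round 2 — rule 4, rule 5, rule 11, rule 12, derive penguin(rex), stale(rex), swims(rex), blue(rex).
Round 3 — rule 8, derive bird(rex).
Round 4 — rule 9, derive flagged(rex).
Round 5 — rule 3, derive red(rex).
Round 6 — rule 14, derive cold(rex).
Closure: {active(rex), bird(rex), blue(rex), closed(rex), cold(rex), flagged(rex), green(rex), has_feathers(rex), hot(rex), large(rex), open(rex), penguin(rex), ready(rex), red(rex), signed(rex), stale(rex), swims(rex), visible(rex)} — 18 facts.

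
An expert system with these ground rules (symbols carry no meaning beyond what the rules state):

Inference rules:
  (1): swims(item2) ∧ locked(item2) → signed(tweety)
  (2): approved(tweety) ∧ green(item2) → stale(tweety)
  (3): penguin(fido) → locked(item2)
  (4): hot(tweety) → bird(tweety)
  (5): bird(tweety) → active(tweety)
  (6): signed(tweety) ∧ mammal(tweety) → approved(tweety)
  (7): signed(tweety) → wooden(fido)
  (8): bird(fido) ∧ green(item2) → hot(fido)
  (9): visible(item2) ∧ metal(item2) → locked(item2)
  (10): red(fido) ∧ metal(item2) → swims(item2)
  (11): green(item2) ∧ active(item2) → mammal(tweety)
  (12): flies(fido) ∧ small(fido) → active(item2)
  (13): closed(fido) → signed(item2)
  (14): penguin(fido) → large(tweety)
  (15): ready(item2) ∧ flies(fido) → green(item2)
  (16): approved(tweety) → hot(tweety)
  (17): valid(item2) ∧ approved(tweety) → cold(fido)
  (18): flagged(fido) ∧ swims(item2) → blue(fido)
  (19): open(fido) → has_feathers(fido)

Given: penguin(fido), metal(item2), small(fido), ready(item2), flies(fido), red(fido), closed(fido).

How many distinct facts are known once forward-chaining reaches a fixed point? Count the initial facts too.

21

Round 1: (3) [penguin(fido) → locked(item2)]; (10) [red(fido) ∧ metal(item2) → swims(item2)]; (12) [flies(fido) ∧ small(fido) → active(item2)]; (13) [closed(fido) → signed(item2)]; (14) [penguin(fido) → large(tweety)]; (15) [ready(item2) ∧ flies(fido) → green(item2)]. New: locked(item2), swims(item2), active(item2), signed(item2), large(tweety), green(item2).
Round 2: (1) [swims(item2) ∧ locked(item2) → signed(tweety)]; (11) [green(item2) ∧ active(item2) → mammal(tweety)]. New: signed(tweety), mammal(tweety).
Round 3: (6) [signed(tweety) ∧ mammal(tweety) → approved(tweety)]; (7) [signed(tweety) → wooden(fido)]. New: approved(tweety), wooden(fido).
Round 4: (2) [approved(tweety) ∧ green(item2) → stale(tweety)]; (16) [approved(tweety) → hot(tweety)]. New: stale(tweety), hot(tweety).
Round 5: (4) [hot(tweety) → bird(tweety)]. New: bird(tweety).
Round 6: (5) [bird(tweety) → active(tweety)]. New: active(tweety).
Closure: {active(item2), active(tweety), approved(tweety), bird(tweety), closed(fido), flies(fido), green(item2), hot(tweety), large(tweety), locked(item2), mammal(tweety), metal(item2), penguin(fido), ready(item2), red(fido), signed(item2), signed(tweety), small(fido), stale(tweety), swims(item2), wooden(fido)} — 21 facts.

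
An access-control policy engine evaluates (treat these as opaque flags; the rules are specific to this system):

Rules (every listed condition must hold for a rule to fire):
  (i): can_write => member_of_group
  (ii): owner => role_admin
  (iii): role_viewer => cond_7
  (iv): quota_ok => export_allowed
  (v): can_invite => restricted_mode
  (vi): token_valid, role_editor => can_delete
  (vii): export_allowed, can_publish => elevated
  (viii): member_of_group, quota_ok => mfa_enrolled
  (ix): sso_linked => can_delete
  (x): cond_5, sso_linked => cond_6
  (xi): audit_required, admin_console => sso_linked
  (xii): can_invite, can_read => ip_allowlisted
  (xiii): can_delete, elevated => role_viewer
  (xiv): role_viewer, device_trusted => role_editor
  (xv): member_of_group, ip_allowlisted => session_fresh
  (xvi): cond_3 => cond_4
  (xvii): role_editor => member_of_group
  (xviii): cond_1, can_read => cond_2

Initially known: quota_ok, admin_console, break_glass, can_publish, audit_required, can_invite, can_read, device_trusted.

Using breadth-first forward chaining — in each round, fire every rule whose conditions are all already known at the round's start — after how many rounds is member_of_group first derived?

5

Round 1 — (iv), (v), (xi), (xii), derive export_allowed, restricted_mode, sso_linked, ip_allowlisted.
Round 2 — (vii), (ix), derive elevated, can_delete.
Round 3 — (xiii), derive role_viewer.
Round 4 — (iii), (xiv), derive cond_7, role_editor.
Round 5 — (xvii), derive member_of_group.
member_of_group first appears in round 5.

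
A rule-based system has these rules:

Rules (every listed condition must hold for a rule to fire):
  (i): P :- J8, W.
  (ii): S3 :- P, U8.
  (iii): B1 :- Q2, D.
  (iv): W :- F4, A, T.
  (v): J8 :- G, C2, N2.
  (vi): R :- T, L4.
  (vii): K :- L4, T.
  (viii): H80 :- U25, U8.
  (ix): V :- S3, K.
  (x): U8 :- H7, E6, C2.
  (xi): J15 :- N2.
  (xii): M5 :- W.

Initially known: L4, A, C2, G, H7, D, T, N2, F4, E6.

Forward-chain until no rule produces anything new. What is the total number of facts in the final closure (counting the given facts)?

20

Round 1: (iv) [W :- F4, A, T.]; (v) [J8 :- G, C2, N2.]; (vi) [R :- T, L4.]; (vii) [K :- L4, T.]; (x) [U8 :- H7, E6, C2.]; (xi) [J15 :- N2.]. Adds W, J8, R, K, U8, J15.
Round 2: (i) [P :- J8, W.]; (xii) [M5 :- W.]. Adds P, M5.
Round 3: (ii) [S3 :- P, U8.]. Adds S3.
Round 4: (ix) [V :- S3, K.]. Adds V.
Closure: {A, C2, D, E6, F4, G, H7, J15, J8, K, L4, M5, N2, P, R, S3, T, U8, V, W} — 20 facts.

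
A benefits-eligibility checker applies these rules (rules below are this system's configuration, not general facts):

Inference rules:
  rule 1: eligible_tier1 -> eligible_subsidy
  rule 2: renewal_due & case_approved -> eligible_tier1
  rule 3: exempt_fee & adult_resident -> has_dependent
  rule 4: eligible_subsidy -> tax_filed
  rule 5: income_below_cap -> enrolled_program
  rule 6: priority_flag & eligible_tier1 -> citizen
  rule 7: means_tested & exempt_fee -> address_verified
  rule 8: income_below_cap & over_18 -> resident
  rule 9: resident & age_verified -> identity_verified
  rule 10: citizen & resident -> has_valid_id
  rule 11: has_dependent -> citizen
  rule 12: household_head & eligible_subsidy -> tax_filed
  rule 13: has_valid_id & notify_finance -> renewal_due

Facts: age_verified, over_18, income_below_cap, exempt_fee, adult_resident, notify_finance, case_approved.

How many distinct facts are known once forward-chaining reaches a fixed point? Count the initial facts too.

Round 1 — rule 3, rule 5, rule 8, derive has_dependent, enrolled_program, resident.
Round 2 — rule 9, rule 11, derive identity_verified, citizen.
Round 3 — rule 10, derive has_valid_id.
Round 4 — rule 13, derive renewal_due.
Round 5 — rule 2, derive eligible_tier1.
Round 6 — rule 1, derive eligible_subsidy.
Round 7 — rule 4, derive tax_filed.
Closure: {adult_resident, age_verified, case_approved, citizen, eligible_subsidy, eligible_tier1, enrolled_program, exempt_fee, has_dependent, has_valid_id, identity_verified, income_below_cap, notify_finance, over_18, renewal_due, resident, tax_filed} — 17 facts.

17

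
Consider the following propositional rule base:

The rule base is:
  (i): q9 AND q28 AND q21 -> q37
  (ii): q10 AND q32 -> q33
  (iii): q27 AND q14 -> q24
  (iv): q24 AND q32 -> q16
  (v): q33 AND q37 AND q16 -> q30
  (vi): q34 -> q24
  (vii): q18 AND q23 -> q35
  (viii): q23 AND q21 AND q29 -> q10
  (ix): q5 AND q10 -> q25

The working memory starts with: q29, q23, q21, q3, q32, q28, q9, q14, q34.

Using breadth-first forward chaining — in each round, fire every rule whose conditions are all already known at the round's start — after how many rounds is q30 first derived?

Round 1: (i) [q9 AND q28 AND q21 -> q37]; (vi) [q34 -> q24]; (viii) [q23 AND q21 AND q29 -> q10]. Adds q37, q24, q10.
Round 2: (ii) [q10 AND q32 -> q33]; (iv) [q24 AND q32 -> q16]. Adds q33, q16.
Round 3: (v) [q33 AND q37 AND q16 -> q30]. Adds q30.
q30 first appears in round 3.

3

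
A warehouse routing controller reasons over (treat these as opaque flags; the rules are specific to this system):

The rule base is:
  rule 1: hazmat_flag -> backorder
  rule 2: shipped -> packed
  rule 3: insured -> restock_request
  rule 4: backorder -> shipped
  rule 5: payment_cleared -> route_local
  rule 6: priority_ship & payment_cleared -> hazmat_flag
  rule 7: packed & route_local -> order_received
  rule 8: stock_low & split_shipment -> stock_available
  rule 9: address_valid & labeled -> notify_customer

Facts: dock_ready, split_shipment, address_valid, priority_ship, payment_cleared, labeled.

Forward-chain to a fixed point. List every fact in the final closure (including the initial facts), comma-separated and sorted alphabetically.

address_valid, backorder, dock_ready, hazmat_flag, labeled, notify_customer, order_received, packed, payment_cleared, priority_ship, route_local, shipped, split_shipment

Round 1 — rule 5, rule 6, rule 9, derive route_local, hazmat_flag, notify_customer.
Round 2 — rule 1, derive backorder.
Round 3 — rule 4, derive shipped.
Round 4 — rule 2, derive packed.
Round 5 — rule 7, derive order_received.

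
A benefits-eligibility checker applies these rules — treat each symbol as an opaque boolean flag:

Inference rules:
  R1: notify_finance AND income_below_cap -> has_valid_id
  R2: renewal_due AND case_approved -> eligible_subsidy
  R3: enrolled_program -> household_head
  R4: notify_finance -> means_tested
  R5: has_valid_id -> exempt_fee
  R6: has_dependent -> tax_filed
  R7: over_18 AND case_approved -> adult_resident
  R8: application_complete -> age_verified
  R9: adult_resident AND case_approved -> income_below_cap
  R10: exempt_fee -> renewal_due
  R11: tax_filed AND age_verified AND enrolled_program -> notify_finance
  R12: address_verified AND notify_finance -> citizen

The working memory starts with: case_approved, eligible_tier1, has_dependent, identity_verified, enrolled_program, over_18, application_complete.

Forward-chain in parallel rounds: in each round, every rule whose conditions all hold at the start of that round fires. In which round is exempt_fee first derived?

Round 1: R3 [enrolled_program -> household_head]; R6 [has_dependent -> tax_filed]; R7 [over_18 AND case_approved -> adult_resident]; R8 [application_complete -> age_verified]. New: household_head, tax_filed, adult_resident, age_verified.
Round 2: R9 [adult_resident AND case_approved -> income_below_cap]; R11 [tax_filed AND age_verified AND enrolled_program -> notify_finance]. New: income_below_cap, notify_finance.
Round 3: R1 [notify_finance AND income_below_cap -> has_valid_id]; R4 [notify_finance -> means_tested]. New: has_valid_id, means_tested.
Round 4: R5 [has_valid_id -> exempt_fee]. New: exempt_fee.
exempt_fee first appears in round 4.

4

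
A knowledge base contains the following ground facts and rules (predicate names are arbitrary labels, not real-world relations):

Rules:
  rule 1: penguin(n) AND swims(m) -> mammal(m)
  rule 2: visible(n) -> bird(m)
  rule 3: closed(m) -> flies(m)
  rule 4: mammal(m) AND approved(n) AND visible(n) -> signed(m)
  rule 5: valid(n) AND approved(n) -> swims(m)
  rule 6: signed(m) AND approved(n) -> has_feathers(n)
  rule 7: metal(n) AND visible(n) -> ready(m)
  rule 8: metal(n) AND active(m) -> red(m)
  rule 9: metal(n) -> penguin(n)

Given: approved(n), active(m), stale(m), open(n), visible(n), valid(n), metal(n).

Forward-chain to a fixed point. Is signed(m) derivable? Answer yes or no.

[1] rule 2 [visible(n) -> bird(m)]; rule 5 [valid(n) AND approved(n) -> swims(m)]; rule 7 [metal(n) AND visible(n) -> ready(m)]; rule 8 [metal(n) AND active(m) -> red(m)]; rule 9 [metal(n) -> penguin(n)]. ⇒ new: bird(m), swims(m), ready(m), red(m), penguin(n).
[2] rule 1 [penguin(n) AND swims(m) -> mammal(m)]. ⇒ new: mammal(m).
[3] rule 4 [mammal(m) AND approved(n) AND visible(n) -> signed(m)]. ⇒ new: signed(m).
[4] rule 6 [signed(m) AND approved(n) -> has_feathers(n)]. ⇒ new: has_feathers(n).
signed(m) appears in round 3, so it is derivable.

yes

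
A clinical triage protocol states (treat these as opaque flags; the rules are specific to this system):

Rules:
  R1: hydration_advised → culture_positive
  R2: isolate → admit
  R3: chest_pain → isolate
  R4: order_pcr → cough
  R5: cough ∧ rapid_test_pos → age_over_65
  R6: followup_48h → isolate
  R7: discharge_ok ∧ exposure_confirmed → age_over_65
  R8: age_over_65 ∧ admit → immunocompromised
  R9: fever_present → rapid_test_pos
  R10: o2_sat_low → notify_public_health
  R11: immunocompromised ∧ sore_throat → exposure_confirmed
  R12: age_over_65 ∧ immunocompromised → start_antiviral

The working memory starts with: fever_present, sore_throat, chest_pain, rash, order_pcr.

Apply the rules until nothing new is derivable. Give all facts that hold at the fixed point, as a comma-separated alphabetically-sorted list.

admit, age_over_65, chest_pain, cough, exposure_confirmed, fever_present, immunocompromised, isolate, order_pcr, rapid_test_pos, rash, sore_throat, start_antiviral

Round 1 fires R3, R4, R9, giving isolate, cough, rapid_test_pos.
Round 2 fires R2, R5, giving admit, age_over_65.
Round 3 fires R8, giving immunocompromised.
Round 4 fires R11, R12, giving exposure_confirmed, start_antiviral.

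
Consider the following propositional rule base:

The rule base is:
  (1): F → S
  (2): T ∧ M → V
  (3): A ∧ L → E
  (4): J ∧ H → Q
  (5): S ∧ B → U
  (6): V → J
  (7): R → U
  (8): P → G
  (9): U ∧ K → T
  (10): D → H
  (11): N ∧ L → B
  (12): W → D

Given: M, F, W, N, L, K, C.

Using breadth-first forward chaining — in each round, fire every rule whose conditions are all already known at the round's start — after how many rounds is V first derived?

Round 1 — (1), (11), (12), derive S, B, D.
Round 2 — (5), (10), derive U, H.
Round 3 — (9), derive T.
Round 4 — (2), derive V.
V first appears in round 4.

4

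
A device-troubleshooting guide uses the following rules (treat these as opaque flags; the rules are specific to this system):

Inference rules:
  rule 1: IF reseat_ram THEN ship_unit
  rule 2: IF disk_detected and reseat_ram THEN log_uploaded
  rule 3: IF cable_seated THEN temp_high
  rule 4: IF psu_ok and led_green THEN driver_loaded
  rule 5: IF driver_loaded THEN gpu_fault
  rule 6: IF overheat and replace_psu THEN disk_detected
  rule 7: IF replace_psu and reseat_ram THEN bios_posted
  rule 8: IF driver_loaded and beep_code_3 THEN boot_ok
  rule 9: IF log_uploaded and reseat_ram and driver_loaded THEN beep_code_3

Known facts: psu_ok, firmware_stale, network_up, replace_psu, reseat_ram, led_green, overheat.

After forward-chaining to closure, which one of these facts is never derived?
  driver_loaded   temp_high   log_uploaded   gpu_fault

Round 1: rule 1 [IF reseat_ram THEN ship_unit]; rule 4 [IF psu_ok and led_green THEN driver_loaded]; rule 6 [IF overheat and replace_psu THEN disk_detected]; rule 7 [IF replace_psu and reseat_ram THEN bios_posted]. New: ship_unit, driver_loaded, disk_detected, bios_posted.
Round 2: rule 2 [IF disk_detected and reseat_ram THEN log_uploaded]; rule 5 [IF driver_loaded THEN gpu_fault]. New: log_uploaded, gpu_fault.
Round 3: rule 9 [IF log_uploaded and reseat_ram and driver_loaded THEN beep_code_3]. New: beep_code_3.
Round 4: rule 8 [IF driver_loaded and beep_code_3 THEN boot_ok]. New: boot_ok.
Derived: log_uploaded (round 2), driver_loaded (round 1), gpu_fault (round 2). temp_high never appears in any round.

temp_high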